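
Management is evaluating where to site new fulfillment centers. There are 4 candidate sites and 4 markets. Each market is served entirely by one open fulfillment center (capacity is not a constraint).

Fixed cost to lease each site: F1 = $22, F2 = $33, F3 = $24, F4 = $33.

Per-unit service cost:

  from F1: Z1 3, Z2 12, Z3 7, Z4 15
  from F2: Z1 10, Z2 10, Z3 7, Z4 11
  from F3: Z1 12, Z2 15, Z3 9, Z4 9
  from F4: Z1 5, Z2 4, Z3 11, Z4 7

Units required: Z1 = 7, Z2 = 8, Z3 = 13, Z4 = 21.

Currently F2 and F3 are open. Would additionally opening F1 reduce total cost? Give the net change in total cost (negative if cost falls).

Yes — net change −27 (cost falls by 27).

Current service cost with {F2, F3}: 430.
Adding F1: each market re-picks its cheapest; new service cost 381, saving 49.
Extra fixed cost: 22. Net change = 22 − 49 = -27.
(Totals: 487 → 460.)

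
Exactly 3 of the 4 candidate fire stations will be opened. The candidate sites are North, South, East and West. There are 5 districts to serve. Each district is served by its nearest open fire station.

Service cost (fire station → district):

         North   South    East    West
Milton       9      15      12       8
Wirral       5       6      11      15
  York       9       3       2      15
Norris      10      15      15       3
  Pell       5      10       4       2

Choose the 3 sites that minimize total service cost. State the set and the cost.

With exactly 3 open, each district uses its cheapest among the chosen.
{North, East, West}: Milton→West 8, Wirral→North 5, York→East 2, Norris→West 3, Pell→West 2. Service cost 20.
{North, South, West}: service cost 21
{South, East, West}: service cost 21
Among all 4 size-3 choices, {North, East, West} is lowest.

Choose North, East and West; total service cost 20.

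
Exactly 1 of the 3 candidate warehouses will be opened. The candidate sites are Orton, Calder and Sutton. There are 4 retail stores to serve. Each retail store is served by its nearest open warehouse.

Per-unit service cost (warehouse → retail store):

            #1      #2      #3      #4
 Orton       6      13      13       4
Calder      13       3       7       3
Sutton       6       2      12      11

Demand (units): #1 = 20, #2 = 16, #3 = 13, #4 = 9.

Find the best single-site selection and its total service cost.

Choose Sutton only; total service cost 407.

With exactly 1 open, each retail store uses its cheapest among the chosen.
{Sutton}: #1→Sutton 6·20=120, #2→Sutton 2·16=32, #3→Sutton 12·13=156, #4→Sutton 11·9=99. Service cost 407.
{Calder}: service cost 426
{Orton}: service cost 533
Among all 3 size-1 choices, {Sutton} is lowest.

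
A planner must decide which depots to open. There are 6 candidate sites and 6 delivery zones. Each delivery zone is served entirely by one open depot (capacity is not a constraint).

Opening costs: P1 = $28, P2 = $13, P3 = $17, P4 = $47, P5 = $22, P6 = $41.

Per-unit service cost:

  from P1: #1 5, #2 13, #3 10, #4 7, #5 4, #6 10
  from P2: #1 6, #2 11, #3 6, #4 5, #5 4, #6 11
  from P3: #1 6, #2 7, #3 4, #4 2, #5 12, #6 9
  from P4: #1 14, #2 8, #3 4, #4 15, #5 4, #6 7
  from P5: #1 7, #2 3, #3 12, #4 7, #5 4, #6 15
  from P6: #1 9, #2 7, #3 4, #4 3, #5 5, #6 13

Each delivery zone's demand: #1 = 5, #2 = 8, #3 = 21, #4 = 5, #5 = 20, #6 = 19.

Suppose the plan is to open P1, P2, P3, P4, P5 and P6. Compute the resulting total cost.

Total cost: 524

Each delivery zone is assigned to its cheapest site among the open ones.
{P1, P2, P3, P4, P5, P6}: #1→P1 5·5=25, #2→P5 3·8=24, #3→P3 4·21=84, #4→P3 2·5=10, #5→P1 4·20=80, #6→P4 7·19=133. Service 356; fixed 168; total 524.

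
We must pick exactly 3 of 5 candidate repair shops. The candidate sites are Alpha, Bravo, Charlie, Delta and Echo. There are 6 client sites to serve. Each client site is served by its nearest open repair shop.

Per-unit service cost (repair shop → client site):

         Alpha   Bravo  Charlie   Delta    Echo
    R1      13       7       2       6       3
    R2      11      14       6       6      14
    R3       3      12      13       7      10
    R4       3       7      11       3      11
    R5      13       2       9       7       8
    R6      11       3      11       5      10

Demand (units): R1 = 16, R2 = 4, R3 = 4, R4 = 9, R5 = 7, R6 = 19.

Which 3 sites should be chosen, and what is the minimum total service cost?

Choose Alpha, Bravo and Charlie; total service cost 166.

With exactly 3 open, each client site uses its cheapest among the chosen.
{Alpha, Bravo, Charlie}: R1→Charlie 2·16=32, R2→Charlie 6·4=24, R3→Alpha 3·4=12, R4→Alpha 3·9=27, R5→Bravo 2·7=14, R6→Bravo 3·19=57. Service cost 166.
{Bravo, Charlie, Delta}: service cost 182
{Bravo, Delta, Echo}: service cost 198
Among all 10 size-3 choices, {Alpha, Bravo, Charlie} is lowest.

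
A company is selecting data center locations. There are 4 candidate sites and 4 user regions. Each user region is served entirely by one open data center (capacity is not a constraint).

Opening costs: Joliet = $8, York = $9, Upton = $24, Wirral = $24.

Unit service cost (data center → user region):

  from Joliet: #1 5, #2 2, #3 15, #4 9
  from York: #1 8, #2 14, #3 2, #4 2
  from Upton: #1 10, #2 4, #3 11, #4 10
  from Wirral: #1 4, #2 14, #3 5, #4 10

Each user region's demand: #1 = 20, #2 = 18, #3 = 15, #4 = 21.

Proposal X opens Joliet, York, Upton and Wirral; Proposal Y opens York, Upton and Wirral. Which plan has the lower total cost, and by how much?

Proposal X is cheaper by 28.

Proposal X: {Joliet, York, Upton, Wirral}: #1→Wirral 4·20=80, #2→Joliet 2·18=36, #3→York 2·15=30, #4→York 2·21=42. Service 188; fixed 65; total 253.
Proposal Y: {York, Upton, Wirral}: #1→Wirral 4·20=80, #2→Upton 4·18=72, #3→York 2·15=30, #4→York 2·21=42. Service 224; fixed 57; total 281.
Difference: |253 − 281| = 28.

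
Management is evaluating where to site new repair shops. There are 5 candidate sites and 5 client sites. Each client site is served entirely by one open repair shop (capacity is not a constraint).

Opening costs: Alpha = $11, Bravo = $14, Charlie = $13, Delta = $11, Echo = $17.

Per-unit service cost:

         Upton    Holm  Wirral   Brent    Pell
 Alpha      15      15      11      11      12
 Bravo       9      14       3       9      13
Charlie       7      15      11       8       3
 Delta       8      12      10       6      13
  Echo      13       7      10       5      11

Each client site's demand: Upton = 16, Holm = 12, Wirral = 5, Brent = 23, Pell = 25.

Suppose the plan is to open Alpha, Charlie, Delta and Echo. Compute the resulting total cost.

Each client site is assigned to its cheapest site among the open ones.
{Alpha, Charlie, Delta, Echo}: Upton→Charlie 7·16=112, Holm→Echo 7·12=84, Wirral→Delta 10·5=50, Brent→Echo 5·23=115, Pell→Charlie 3·25=75. Service 436; fixed 52; total 488.

Total cost: 488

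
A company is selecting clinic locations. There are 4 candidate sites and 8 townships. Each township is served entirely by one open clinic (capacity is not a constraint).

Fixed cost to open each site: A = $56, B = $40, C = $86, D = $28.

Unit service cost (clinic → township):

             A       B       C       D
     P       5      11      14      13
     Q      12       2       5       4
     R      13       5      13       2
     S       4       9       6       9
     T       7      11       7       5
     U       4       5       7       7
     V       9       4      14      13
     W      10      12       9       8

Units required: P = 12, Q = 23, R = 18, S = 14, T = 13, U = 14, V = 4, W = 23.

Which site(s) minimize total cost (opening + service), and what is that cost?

Open A, B and D; minimum total cost 643.

For any fixed open set, each township goes to its cheapest open site; total = fixed + service.
{A, B, D}: P→A 5·12=60, Q→B 2·23=46, R→D 2·18=36, S→A 4·14=56, T→D 5·13=65, U→A 4·14=56, V→B 4·4=16, W→D 8·23=184. Service 519; fixed 124; total 643.
{A, D}: service 585 + fixed 84 = 669
{A, B, C, D}: service 519 + fixed 210 = 729
{D}: service 809 + fixed 28 = 837
No other subset beats 643.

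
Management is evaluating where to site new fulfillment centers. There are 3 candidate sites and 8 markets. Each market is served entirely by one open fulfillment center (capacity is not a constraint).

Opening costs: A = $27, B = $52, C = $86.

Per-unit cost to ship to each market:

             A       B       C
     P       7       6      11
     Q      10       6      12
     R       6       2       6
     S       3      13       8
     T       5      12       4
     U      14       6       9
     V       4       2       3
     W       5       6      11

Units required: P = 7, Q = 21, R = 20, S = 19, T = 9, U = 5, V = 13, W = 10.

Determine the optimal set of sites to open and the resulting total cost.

Open A and B; minimum total cost 495.

For any fixed open set, each market goes to its cheapest open site; total = fixed + service.
{A, B}: P→B 6·7=42, Q→B 6·21=126, R→B 2·20=40, S→A 3·19=57, T→A 5·9=45, U→B 6·5=30, V→B 2·13=26, W→A 5·10=50. Service 416; fixed 79; total 495.
{A, B, C}: service 407 + fixed 165 = 572
{B, C}: service 512 + fixed 138 = 650
{A}: service 653 + fixed 27 = 680
No other subset beats 495.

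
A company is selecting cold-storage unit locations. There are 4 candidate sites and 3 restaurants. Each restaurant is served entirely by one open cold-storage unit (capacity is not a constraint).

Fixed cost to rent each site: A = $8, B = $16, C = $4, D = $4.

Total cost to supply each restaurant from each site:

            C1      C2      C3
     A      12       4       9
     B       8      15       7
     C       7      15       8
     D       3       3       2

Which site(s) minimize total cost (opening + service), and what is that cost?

For any fixed open set, each restaurant goes to its cheapest open site; total = fixed + service.
{D}: C1→D 3, C2→D 3, C3→D 2. Service 8; fixed 4; total 12.
{C, D}: C1→D 3, C2→D 3, C3→D 2. Service 8; fixed 8; total 16.
{A, D}: C1→D 3, C2→D 3, C3→D 2. Service 8; fixed 12; total 20.
{A, B, C, D}: service 8 + fixed 32 = 40
No other subset beats 12.

Open D only; minimum total cost 12.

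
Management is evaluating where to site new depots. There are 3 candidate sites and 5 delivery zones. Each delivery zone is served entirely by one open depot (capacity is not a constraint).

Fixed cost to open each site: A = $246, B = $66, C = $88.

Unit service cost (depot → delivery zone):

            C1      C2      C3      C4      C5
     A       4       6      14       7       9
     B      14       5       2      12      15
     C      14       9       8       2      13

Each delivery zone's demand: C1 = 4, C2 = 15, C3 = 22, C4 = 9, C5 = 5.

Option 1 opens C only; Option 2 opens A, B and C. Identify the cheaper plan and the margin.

Option 1 is cheaper by 60.

Option 1: {C}: C1→C 14·4=56, C2→C 9·15=135, C3→C 8·22=176, C4→C 2·9=18, C5→C 13·5=65. Service 450; fixed 88; total 538.
Option 2: {A, B, C}: C1→A 4·4=16, C2→B 5·15=75, C3→B 2·22=44, C4→C 2·9=18, C5→A 9·5=45. Service 198; fixed 400; total 598.
Difference: |538 − 598| = 60.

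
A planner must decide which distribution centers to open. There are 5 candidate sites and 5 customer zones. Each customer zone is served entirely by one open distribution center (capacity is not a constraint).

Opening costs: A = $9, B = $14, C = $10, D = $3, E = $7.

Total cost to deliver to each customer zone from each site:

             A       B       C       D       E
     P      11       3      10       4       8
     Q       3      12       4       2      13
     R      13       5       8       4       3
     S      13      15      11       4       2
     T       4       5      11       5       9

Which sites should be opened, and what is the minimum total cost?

Open D only; minimum total cost 22.

For any fixed open set, each customer zone goes to its cheapest open site; total = fixed + service.
{D}: P→D 4, Q→D 2, R→D 4, S→D 4, T→D 5. Service 19; fixed 3; total 22.
{D, E}: service 16 + fixed 10 = 26
{A, D}: P→D 4, Q→D 2, R→D 4, S→D 4, T→A 4. Service 18; fixed 12; total 30.
{A, B, C, D, E}: service 14 + fixed 43 = 57
No other subset beats 22.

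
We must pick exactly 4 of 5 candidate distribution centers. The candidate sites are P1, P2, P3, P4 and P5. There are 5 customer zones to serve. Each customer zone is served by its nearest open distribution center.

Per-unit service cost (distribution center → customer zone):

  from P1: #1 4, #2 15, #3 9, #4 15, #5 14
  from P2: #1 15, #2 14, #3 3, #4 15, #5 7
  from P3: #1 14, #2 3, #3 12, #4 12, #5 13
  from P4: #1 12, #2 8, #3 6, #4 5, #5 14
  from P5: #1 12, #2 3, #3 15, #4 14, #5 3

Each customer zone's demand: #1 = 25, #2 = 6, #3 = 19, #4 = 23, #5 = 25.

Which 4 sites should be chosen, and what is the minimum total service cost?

With exactly 4 open, each customer zone uses its cheapest among the chosen.
{P1, P2, P4, P5}: #1→P1 4·25=100, #2→P5 3·6=18, #3→P2 3·19=57, #4→P4 5·23=115, #5→P5 3·25=75. Service cost 365.
{P1, P3, P4, P5}: service cost 422
{P1, P2, P3, P4}: service cost 465
Among all 5 size-4 choices, {P1, P2, P4, P5} is lowest.

Choose P1, P2, P4 and P5; total service cost 365.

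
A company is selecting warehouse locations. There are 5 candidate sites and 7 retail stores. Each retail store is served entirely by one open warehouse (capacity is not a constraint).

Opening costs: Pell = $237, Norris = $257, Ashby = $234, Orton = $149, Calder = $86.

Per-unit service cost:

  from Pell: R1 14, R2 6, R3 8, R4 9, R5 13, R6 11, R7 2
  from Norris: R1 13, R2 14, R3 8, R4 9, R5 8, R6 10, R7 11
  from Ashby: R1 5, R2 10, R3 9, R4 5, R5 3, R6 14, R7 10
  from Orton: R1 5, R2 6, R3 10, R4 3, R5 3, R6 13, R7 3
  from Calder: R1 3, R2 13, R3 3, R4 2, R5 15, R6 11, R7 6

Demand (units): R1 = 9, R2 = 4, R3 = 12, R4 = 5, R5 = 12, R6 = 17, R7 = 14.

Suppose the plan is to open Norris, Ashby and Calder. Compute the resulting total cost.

Each retail store is assigned to its cheapest site among the open ones.
{Norris, Ashby, Calder}: R1→Calder 3·9=27, R2→Ashby 10·4=40, R3→Calder 3·12=36, R4→Calder 2·5=10, R5→Ashby 3·12=36, R6→Norris 10·17=170, R7→Calder 6·14=84. Service 403; fixed 577; total 980.

Total cost: 980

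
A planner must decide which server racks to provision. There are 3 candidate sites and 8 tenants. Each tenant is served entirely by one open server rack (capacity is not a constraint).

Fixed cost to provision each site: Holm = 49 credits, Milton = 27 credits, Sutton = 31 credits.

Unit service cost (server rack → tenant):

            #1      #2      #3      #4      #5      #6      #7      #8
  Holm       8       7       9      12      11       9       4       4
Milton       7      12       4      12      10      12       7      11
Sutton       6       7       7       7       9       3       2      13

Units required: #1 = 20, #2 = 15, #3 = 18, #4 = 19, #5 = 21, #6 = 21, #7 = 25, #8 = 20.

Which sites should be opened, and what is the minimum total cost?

Open Holm, Milton and Sutton; minimum total cost 919.

For any fixed open set, each tenant goes to its cheapest open site; total = fixed + service.
{Holm, Milton, Sutton}: #1→Sutton 6·20=120, #2→Holm 7·15=105, #3→Milton 4·18=72, #4→Sutton 7·19=133, #5→Sutton 9·21=189, #6→Sutton 3·21=63, #7→Sutton 2·25=50, #8→Holm 4·20=80. Service 812; fixed 107; total 919.
{Holm, Sutton}: service 866 + fixed 80 = 946
{Milton, Sutton}: #1→Sutton 6·20=120, #2→Sutton 7·15=105, #3→Milton 4·18=72, #4→Sutton 7·19=133, #5→Sutton 9·21=189, #6→Sutton 3·21=63, #7→Sutton 2·25=50, #8→Milton 11·20=220. Service 952; fixed 58; total 1010.
{Milton}: service 1477 + fixed 27 = 1504
(All 7 nonempty subsets were checked; Holm, Milton and Sutton is lowest.)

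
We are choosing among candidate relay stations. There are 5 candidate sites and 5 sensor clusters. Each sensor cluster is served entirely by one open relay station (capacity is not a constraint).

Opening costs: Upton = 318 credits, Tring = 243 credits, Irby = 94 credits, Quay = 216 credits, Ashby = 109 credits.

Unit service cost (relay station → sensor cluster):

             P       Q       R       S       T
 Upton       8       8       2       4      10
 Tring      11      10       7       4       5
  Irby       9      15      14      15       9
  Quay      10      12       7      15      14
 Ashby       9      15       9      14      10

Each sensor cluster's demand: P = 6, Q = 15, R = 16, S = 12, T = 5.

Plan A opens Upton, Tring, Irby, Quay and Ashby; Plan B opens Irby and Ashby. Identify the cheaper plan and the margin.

Plan A: {Upton, Tring, Irby, Quay, Ashby}: P→Upton 8·6=48, Q→Upton 8·15=120, R→Upton 2·16=32, S→Upton 4·12=48, T→Tring 5·5=25. Service 273; fixed 980; total 1253.
Plan B: {Irby, Ashby}: P→Irby 9·6=54, Q→Irby 15·15=225, R→Ashby 9·16=144, S→Ashby 14·12=168, T→Irby 9·5=45. Service 636; fixed 203; total 839.
Difference: |1253 − 839| = 414.

Plan B is cheaper by 414.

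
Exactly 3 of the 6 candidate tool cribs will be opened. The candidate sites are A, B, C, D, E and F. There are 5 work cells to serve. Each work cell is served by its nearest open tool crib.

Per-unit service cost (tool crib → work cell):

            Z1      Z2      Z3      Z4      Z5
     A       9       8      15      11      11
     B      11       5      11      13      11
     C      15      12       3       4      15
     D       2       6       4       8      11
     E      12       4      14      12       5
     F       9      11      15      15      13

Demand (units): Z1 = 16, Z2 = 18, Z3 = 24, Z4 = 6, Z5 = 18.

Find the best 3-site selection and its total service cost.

With exactly 3 open, each work cell uses its cheapest among the chosen.
{C, D, E}: Z1→D 2·16=32, Z2→E 4·18=72, Z3→C 3·24=72, Z4→C 4·6=24, Z5→E 5·18=90. Service cost 290.
{A, D, E}: service cost 338
{B, D, E}: service cost 338
Among all 20 size-3 choices, {C, D, E} is lowest.

Choose C, D and E; total service cost 290.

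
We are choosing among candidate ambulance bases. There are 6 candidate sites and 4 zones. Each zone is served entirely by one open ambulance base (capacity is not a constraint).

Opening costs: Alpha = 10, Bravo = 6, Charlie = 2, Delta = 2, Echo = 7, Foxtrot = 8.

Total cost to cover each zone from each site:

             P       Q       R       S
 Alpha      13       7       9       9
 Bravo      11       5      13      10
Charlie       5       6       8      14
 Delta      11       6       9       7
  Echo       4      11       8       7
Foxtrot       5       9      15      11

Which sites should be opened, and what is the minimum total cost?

Open Charlie and Delta; minimum total cost 30.

For any fixed open set, each zone goes to its cheapest open site; total = fixed + service.
{Charlie, Delta}: P→Charlie 5, Q→Charlie 6, R→Charlie 8, S→Delta 7. Service 26; fixed 4; total 30.
{Charlie, Echo}: service 25 + fixed 9 = 34
{Delta, Echo}: service 25 + fixed 9 = 34
{Alpha, Bravo, Charlie, Delta, Echo, Foxtrot}: service 24 + fixed 35 = 59
No other subset beats 30.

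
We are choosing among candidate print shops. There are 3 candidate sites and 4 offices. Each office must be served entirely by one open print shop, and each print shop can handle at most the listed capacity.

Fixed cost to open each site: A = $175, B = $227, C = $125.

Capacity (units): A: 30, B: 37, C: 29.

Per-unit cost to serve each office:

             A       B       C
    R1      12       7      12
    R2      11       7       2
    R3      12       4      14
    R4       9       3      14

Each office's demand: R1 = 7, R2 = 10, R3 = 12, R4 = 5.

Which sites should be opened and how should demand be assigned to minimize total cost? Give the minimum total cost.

Open {B}: R1→B 7·7=49, R2→B 7·10=70, R3→B 4·12=48, R4→B 3·5=15.
Loads: B carries 34/37. Service 182; fixed 227; total 409.
Next best feasible plan costs 484.

Minimum total cost: 409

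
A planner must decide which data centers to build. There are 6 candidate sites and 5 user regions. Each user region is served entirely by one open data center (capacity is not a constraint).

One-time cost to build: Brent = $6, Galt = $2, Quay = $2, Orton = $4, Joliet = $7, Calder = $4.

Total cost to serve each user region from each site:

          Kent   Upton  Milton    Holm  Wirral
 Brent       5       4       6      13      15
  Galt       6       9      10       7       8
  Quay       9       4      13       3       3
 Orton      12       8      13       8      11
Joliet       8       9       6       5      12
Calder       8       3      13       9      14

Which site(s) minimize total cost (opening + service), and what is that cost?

For any fixed open set, each user region goes to its cheapest open site; total = fixed + service.
{Brent, Quay}: Kent→Brent 5, Upton→Brent 4, Milton→Brent 6, Holm→Quay 3, Wirral→Quay 3. Service 21; fixed 8; total 29.
{Galt, Quay}: Kent→Galt 6, Upton→Quay 4, Milton→Galt 10, Holm→Quay 3, Wirral→Quay 3. Service 26; fixed 4; total 30.
{Brent, Galt, Quay}: Kent→Brent 5, Upton→Brent 4, Milton→Brent 6, Holm→Quay 3, Wirral→Quay 3. Service 21; fixed 10; total 31.
{Brent, Galt, Quay, Orton, Joliet, Calder}: service 20 + fixed 25 = 45
No other subset beats 29.

Open Brent and Quay; minimum total cost 29.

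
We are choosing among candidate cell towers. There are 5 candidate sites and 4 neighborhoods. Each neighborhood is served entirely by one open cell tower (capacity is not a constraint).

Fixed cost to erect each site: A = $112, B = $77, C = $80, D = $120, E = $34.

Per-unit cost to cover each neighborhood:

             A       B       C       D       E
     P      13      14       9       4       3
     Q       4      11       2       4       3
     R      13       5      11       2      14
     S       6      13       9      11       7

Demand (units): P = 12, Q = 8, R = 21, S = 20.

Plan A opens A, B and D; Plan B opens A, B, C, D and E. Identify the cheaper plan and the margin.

Plan A is cheaper by 86.

Plan A: {A, B, D}: P→D 4·12=48, Q→A 4·8=32, R→D 2·21=42, S→A 6·20=120. Service 242; fixed 309; total 551.
Plan B: {A, B, C, D, E}: P→E 3·12=36, Q→C 2·8=16, R→D 2·21=42, S→A 6·20=120. Service 214; fixed 423; total 637.
Difference: |551 − 637| = 86.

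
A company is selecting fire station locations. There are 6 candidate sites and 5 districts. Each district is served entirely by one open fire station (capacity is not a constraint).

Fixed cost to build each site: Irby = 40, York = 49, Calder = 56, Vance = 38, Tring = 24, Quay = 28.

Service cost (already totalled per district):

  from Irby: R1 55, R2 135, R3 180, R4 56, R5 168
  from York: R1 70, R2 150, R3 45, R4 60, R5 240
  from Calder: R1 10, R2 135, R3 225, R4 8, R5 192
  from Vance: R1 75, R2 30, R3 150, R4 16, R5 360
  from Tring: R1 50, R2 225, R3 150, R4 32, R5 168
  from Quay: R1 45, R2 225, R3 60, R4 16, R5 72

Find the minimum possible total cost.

Minimum total cost: 289

For any fixed open set, each district goes to its cheapest open site; total = fixed + service.
{Vance, Quay}: R1→Quay 45, R2→Vance 30, R3→Quay 60, R4→Vance 16, R5→Quay 72. Service 223; fixed 66; total 289.
{Calder, Vance, Quay}: service 180 + fixed 122 = 302
{Vance, Tring, Quay}: service 223 + fixed 90 = 313
{Irby, York, Calder, Vance, Tring, Quay}: service 165 + fixed 235 = 400
No other subset beats 289.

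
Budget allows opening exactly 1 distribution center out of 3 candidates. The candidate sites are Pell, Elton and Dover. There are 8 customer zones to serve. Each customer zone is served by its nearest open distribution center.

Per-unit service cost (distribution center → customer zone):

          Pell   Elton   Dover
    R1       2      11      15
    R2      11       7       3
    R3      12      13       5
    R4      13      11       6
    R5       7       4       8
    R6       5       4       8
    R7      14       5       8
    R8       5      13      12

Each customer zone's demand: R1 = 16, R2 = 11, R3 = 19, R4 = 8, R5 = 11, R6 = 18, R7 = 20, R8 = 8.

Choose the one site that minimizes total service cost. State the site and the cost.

Choose Dover only; total service cost 904.

With exactly 1 open, each customer zone uses its cheapest among the chosen.
{Dover}: R1→Dover 15·16=240, R2→Dover 3·11=33, R3→Dover 5·19=95, R4→Dover 6·8=48, R5→Dover 8·11=88, R6→Dover 8·18=144, R7→Dover 8·20=160, R8→Dover 12·8=96. Service cost 904.
{Elton}: service cost 908
{Pell}: service cost 972
Among all 3 size-1 choices, {Dover} is lowest.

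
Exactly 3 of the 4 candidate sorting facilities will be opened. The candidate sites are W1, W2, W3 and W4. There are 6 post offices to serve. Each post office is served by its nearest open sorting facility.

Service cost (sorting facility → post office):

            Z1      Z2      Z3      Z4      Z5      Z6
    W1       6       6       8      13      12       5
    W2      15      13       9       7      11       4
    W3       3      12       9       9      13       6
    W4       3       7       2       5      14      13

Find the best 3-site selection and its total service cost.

With exactly 3 open, each post office uses its cheapest among the chosen.
{W1, W2, W4}: Z1→W4 3, Z2→W1 6, Z3→W4 2, Z4→W4 5, Z5→W2 11, Z6→W2 4. Service cost 31.
{W2, W3, W4}: service cost 32
{W1, W3, W4}: service cost 33
Among all 4 size-3 choices, {W1, W2, W4} is lowest.

Choose W1, W2 and W4; total service cost 31.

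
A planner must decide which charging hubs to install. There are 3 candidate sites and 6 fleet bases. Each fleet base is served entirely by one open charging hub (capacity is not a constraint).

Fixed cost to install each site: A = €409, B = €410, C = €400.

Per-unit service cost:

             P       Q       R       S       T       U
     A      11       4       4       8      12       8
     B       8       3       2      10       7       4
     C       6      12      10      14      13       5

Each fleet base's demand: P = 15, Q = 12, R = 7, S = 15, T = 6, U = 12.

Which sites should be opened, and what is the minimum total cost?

For any fixed open set, each fleet base goes to its cheapest open site; total = fixed + service.
{B}: P→B 8·15=120, Q→B 3·12=36, R→B 2·7=14, S→B 10·15=150, T→B 7·6=42, U→B 4·12=48. Service 410; fixed 410; total 820.
{A}: P→A 11·15=165, Q→A 4·12=48, R→A 4·7=28, S→A 8·15=120, T→A 12·6=72, U→A 8·12=96. Service 529; fixed 409; total 938.
{C}: P→C 6·15=90, Q→C 12·12=144, R→C 10·7=70, S→C 14·15=210, T→C 13·6=78, U→C 5·12=60. Service 652; fixed 400; total 1052.
{A, B, C}: service 350 + fixed 1219 = 1569
No other subset beats 820.

Open B only; minimum total cost 820.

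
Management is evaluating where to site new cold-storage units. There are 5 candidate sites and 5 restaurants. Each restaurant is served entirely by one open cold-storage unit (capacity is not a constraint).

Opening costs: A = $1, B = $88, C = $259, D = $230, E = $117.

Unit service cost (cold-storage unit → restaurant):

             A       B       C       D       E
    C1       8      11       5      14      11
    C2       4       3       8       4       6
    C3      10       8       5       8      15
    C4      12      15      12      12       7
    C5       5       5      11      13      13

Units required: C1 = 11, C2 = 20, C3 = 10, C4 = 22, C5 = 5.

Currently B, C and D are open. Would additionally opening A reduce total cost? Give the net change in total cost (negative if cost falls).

No — net change +1 (cost rises by 1).

Current service cost with {B, C, D}: 454.
Adding A: each restaurant re-picks its cheapest; new service cost 454, saving 0.
Extra fixed cost: 1. Net change = 1 − 0 = 1.
(Totals: 1031 → 1032.)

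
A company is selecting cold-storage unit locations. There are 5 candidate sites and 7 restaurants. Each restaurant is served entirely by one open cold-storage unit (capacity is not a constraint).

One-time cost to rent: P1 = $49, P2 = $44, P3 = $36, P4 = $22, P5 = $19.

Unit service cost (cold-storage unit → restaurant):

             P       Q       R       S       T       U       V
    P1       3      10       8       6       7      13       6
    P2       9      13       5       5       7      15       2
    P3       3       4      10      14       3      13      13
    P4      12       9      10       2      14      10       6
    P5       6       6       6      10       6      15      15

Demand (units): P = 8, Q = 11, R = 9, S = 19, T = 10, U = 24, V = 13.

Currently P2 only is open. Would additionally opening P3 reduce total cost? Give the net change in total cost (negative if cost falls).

Current service cost with {P2}: 811.
Adding P3: each restaurant re-picks its cheapest; new service cost 576, saving 235.
Extra fixed cost: 36. Net change = 36 − 235 = -199.
(Totals: 855 → 656.)

Yes — net change −199 (cost falls by 199).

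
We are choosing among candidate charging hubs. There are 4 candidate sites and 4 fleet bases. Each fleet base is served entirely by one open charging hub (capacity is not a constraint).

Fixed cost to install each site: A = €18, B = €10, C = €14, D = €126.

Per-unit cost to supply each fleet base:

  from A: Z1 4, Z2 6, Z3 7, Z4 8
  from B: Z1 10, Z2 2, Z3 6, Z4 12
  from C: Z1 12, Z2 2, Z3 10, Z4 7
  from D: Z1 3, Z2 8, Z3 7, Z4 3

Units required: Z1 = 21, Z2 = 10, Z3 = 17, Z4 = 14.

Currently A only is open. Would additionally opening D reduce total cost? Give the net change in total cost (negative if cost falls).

No — net change +35 (cost rises by 35).

Current service cost with {A}: 375.
Adding D: each fleet base re-picks its cheapest; new service cost 284, saving 91.
Extra fixed cost: 126. Net change = 126 − 91 = 35.
(Totals: 393 → 428.)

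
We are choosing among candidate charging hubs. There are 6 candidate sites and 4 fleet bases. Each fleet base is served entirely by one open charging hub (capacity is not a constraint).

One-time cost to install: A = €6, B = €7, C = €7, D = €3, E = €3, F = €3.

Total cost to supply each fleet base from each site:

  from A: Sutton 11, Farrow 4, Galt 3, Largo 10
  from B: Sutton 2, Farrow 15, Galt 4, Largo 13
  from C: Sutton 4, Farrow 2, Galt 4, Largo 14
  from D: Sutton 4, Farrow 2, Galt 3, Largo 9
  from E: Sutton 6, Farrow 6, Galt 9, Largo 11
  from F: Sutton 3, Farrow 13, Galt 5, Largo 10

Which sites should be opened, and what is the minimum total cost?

Open D only; minimum total cost 21.

For any fixed open set, each fleet base goes to its cheapest open site; total = fixed + service.
{D}: Sutton→D 4, Farrow→D 2, Galt→D 3, Largo→D 9. Service 18; fixed 3; total 21.
{D, F}: Sutton→F 3, Farrow→D 2, Galt→D 3, Largo→D 9. Service 17; fixed 6; total 23.
{D, E}: service 18 + fixed 6 = 24
{A, B, C, D, E, F}: service 16 + fixed 29 = 45
No other subset beats 21.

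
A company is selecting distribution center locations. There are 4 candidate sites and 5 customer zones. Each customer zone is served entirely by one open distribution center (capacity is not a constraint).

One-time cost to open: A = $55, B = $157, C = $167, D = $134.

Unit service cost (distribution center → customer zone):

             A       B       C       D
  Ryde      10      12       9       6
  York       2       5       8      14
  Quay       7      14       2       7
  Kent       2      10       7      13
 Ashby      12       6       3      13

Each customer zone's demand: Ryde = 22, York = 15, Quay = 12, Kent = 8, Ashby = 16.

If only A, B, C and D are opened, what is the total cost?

Total cost: 763

Each customer zone is assigned to its cheapest site among the open ones.
{A, B, C, D}: Ryde→D 6·22=132, York→A 2·15=30, Quay→C 2·12=24, Kent→A 2·8=16, Ashby→C 3·16=48. Service 250; fixed 513; total 763.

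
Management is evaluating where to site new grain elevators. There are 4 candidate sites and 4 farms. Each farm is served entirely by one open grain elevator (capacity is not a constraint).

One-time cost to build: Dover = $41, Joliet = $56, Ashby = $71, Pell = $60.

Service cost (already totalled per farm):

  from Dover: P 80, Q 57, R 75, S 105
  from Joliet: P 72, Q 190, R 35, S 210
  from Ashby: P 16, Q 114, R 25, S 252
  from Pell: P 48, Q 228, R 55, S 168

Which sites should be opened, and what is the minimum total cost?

For any fixed open set, each farm goes to its cheapest open site; total = fixed + service.
{Dover, Ashby}: P→Ashby 16, Q→Dover 57, R→Ashby 25, S→Dover 105. Service 203; fixed 112; total 315.
{Dover}: service 317 + fixed 41 = 358
{Dover, Joliet}: P→Joliet 72, Q→Dover 57, R→Joliet 35, S→Dover 105. Service 269; fixed 97; total 366.
{Dover, Joliet, Ashby, Pell}: P→Ashby 16, Q→Dover 57, R→Ashby 25, S→Dover 105. Service 203; fixed 228; total 431.
No other subset beats 315.

Open Dover and Ashby; minimum total cost 315.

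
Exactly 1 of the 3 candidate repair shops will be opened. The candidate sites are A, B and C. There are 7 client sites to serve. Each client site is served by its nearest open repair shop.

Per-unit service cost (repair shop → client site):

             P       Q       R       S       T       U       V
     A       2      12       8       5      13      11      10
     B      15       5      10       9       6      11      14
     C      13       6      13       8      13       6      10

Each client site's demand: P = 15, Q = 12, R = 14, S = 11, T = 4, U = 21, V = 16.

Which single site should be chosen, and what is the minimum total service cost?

Choose A only; total service cost 784.

With exactly 1 open, each client site uses its cheapest among the chosen.
{A}: P→A 2·15=30, Q→A 12·12=144, R→A 8·14=112, S→A 5·11=55, T→A 13·4=52, U→A 11·21=231, V→A 10·16=160. Service cost 784.
{C}: service cost 875
{B}: service cost 1003
Among all 3 size-1 choices, {A} is lowest.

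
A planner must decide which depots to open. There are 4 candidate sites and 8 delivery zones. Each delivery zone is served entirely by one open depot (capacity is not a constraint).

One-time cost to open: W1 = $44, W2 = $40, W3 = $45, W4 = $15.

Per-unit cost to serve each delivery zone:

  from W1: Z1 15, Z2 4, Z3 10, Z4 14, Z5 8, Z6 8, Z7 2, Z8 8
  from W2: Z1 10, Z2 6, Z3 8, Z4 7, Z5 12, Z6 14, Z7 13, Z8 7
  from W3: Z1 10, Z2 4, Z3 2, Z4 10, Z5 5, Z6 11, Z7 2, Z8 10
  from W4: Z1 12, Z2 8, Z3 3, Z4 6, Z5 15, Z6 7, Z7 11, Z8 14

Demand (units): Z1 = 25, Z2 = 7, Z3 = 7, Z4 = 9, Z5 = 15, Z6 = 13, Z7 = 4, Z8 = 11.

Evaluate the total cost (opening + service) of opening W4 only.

Total cost: 960

Each delivery zone is assigned to its cheapest site among the open ones.
{W4}: Z1→W4 12·25=300, Z2→W4 8·7=56, Z3→W4 3·7=21, Z4→W4 6·9=54, Z5→W4 15·15=225, Z6→W4 7·13=91, Z7→W4 11·4=44, Z8→W4 14·11=154. Service 945; fixed 15; total 960.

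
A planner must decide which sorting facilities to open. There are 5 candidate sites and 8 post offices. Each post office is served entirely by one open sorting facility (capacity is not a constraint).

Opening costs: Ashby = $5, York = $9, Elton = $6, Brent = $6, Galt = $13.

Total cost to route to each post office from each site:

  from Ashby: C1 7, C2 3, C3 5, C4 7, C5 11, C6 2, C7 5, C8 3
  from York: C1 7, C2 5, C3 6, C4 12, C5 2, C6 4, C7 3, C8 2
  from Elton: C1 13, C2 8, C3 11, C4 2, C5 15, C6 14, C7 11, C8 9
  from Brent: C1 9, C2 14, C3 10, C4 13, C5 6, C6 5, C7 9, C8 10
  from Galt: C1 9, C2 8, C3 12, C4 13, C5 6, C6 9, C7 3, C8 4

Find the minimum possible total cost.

Minimum total cost: 45

For any fixed open set, each post office goes to its cheapest open site; total = fixed + service.
{Ashby, York}: C1→Ashby 7, C2→Ashby 3, C3→Ashby 5, C4→Ashby 7, C5→York 2, C6→Ashby 2, C7→York 3, C8→York 2. Service 31; fixed 14; total 45.
{Ashby, York, Elton}: C1→Ashby 7, C2→Ashby 3, C3→Ashby 5, C4→Elton 2, C5→York 2, C6→Ashby 2, C7→York 3, C8→York 2. Service 26; fixed 20; total 46.
{York, Elton}: service 31 + fixed 15 = 46
{Ashby, York, Elton, Brent, Galt}: C1→Ashby 7, C2→Ashby 3, C3→Ashby 5, C4→Elton 2, C5→York 2, C6→Ashby 2, C7→York 3, C8→York 2. Service 26; fixed 39; total 65.
No other subset beats 45.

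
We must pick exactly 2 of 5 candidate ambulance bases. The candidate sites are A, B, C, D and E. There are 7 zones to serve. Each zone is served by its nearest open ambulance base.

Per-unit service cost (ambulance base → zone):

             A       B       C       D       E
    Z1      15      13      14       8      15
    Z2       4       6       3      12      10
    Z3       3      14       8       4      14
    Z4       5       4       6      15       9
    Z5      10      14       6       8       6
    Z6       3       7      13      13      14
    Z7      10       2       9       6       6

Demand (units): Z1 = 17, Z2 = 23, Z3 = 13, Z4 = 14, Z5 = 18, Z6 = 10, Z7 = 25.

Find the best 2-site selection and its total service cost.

Choose B and D; total service cost 646.

With exactly 2 open, each zone uses its cheapest among the chosen.
{B, D}: Z1→D 8·17=136, Z2→B 6·23=138, Z3→D 4·13=52, Z4→B 4·14=56, Z5→D 8·18=144, Z6→B 7·10=70, Z7→B 2·25=50. Service cost 646.
{A, D}: service cost 661
{A, B}: service cost 668
Among all 10 size-2 choices, {B, D} is lowest.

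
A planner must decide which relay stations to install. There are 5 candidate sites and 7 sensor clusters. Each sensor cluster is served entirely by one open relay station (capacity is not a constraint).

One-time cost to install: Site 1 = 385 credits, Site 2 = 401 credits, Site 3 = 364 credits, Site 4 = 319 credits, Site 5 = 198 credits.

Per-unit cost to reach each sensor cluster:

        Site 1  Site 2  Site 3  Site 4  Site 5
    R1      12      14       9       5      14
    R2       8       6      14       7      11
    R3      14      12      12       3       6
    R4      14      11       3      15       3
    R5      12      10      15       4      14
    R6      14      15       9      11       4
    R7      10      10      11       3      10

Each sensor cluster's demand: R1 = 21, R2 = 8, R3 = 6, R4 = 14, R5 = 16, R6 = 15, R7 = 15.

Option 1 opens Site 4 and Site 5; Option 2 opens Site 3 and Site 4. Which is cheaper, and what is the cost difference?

Option 1 is cheaper by 241.

Option 1: {Site 4, Site 5}: R1→Site 4 5·21=105, R2→Site 4 7·8=56, R3→Site 4 3·6=18, R4→Site 5 3·14=42, R5→Site 4 4·16=64, R6→Site 5 4·15=60, R7→Site 4 3·15=45. Service 390; fixed 517; total 907.
Option 2: {Site 3, Site 4}: R1→Site 4 5·21=105, R2→Site 4 7·8=56, R3→Site 4 3·6=18, R4→Site 3 3·14=42, R5→Site 4 4·16=64, R6→Site 3 9·15=135, R7→Site 4 3·15=45. Service 465; fixed 683; total 1148.
Difference: |907 − 1148| = 241.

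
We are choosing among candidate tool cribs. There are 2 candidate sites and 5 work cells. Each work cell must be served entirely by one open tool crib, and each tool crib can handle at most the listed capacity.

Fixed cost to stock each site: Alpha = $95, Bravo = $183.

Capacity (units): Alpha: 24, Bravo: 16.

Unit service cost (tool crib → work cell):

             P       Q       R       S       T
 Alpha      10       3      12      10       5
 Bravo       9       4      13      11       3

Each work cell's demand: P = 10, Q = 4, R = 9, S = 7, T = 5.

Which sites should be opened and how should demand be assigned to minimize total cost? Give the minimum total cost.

Open {Alpha, Bravo}: P→Bravo 9·10=90, Q→Alpha 3·4=12, R→Alpha 12·9=108, S→Alpha 10·7=70, T→Bravo 3·5=15.
Loads: Alpha carries 20/24, Bravo carries 15/16. Service 295; fixed 278; total 573.
Next best feasible plan costs 587.

Minimum total cost: 573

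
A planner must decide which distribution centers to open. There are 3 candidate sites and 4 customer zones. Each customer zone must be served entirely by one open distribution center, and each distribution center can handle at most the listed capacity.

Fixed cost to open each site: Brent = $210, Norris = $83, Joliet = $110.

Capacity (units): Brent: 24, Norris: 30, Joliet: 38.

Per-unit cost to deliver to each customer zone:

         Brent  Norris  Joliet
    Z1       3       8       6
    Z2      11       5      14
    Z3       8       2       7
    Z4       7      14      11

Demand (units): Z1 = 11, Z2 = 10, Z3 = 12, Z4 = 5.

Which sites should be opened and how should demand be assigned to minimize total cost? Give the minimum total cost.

Open {Norris, Joliet}: Z1→Joliet 6·11=66, Z2→Norris 5·10=50, Z3→Norris 2·12=24, Z4→Joliet 11·5=55.
Loads: Norris carries 22/30, Joliet carries 16/38. Service 195; fixed 193; total 388.
Next best feasible plan costs 403.

Minimum total cost: 388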